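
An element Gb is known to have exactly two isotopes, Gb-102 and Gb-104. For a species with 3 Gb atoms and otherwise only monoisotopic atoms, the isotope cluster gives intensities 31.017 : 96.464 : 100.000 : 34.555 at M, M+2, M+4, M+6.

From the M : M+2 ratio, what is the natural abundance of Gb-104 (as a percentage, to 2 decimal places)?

50.90%

Let p = fractional abundance of Gb-102. I(M+2)/I(M) = [C(3,1)·p^2·(1−p)] / p^3 = 3·(1−p)/p = 96.464/31.017 = 3.1100
(1−p)/p = 3.1100/3 = 1.0367  ⇒  p = 1/(1 + 1.0367) = 0.4910
Gb-102: 49.10%, Gb-104: 50.90%.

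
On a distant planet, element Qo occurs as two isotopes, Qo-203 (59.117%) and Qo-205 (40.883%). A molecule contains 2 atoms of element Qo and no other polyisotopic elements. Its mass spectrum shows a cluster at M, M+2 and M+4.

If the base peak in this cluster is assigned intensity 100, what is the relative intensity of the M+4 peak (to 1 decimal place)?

Term probabilities: M 0.3495, M+2 0.4834, M+4 0.1671. Base peak = M+2.
P(M+2) = C(2,1) × 0.59117^1 × 0.40883^1 = 2 × 0.59117 × 0.40883 = 0.483376 (base)
P(M+4) = C(2,2) × 0.59117^0 × 0.40883^2 = 1 × 1.0000 × 0.16714197 = 0.167142
Relative intensity = 0.167142 / 0.483376 × 100 = 34.6

34.6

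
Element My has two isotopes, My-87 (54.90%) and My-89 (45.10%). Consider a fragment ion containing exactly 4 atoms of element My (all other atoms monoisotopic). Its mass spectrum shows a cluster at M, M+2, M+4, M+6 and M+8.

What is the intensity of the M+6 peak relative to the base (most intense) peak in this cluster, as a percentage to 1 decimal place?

(0.5490 + 0.4510)^4 gives M 0.0908, M+2 0.2985, M+4 0.3678, M+6 0.2014, M+8 0.0414; the largest is M+4.
P(M+4) = C(4,2) × 0.5490^2 × 0.4510^2 = 6 × 0.301401 × 0.203401 = 0.367832 (base)
P(M+6) = C(4,3) × 0.5490^1 × 0.4510^3 = 4 × 0.5490 × 0.09173385 = 0.201448
Relative intensity = 0.201448 / 0.367832 × 100 = 54.8

54.8%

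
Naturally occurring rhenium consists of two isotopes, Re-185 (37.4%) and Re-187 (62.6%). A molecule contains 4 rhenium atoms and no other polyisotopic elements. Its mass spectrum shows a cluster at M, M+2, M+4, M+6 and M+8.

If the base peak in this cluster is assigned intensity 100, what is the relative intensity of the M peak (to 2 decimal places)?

5.33

Binomial terms of (0.374 + 0.626)^4: M 0.0196, M+2 0.1310, M+4 0.3289, M+6 0.3670, M+8 0.1536 → M+6 is the base peak.
P(M+6) = C(4,3) × 0.374^1 × 0.626^3 = 4 × 0.3740 × 0.24531438 = 0.366990 (base)
P(M) = C(4,0) × 0.374^4 × 0.626^0 = 1 × 0.0195653 × 1.0000 = 0.019565
Relative intensity = 0.019565 / 0.366990 × 100 = 5.33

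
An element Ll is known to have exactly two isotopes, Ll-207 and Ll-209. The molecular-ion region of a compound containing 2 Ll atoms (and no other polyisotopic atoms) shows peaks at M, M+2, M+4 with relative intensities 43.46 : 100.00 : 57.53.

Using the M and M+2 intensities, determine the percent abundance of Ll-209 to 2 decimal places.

Write p for the Ll-207 fraction. I(M+2)/I(M) = [C(2,1)·p^1·(1−p)] / p^2 = 2·(1−p)/p = 100.00/43.46 = 2.3010
(1−p)/p = 2.3010/2 = 1.1505  ⇒  p = 1/(1 + 1.1505) = 0.4650
Ll-207: 46.50%, Ll-209: 53.50%.

53.50%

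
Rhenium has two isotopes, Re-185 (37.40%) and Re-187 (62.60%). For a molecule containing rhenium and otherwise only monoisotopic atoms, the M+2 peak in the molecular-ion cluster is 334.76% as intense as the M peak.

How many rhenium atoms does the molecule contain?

With n Re atoms, P(M+2)/P(M) = C(n,1)·p^(n−1)q / p^n = n·q/p = n · 0.6260/0.3740.
n = 3.3476 × 0.3740/0.6260 = 2.00 ≈ 2

2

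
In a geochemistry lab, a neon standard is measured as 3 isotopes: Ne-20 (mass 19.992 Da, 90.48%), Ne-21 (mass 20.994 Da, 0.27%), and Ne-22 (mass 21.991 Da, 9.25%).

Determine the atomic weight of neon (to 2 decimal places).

20.18 Da

Average mass = Σ (abundance × isotope mass) = 0.9048 × 19.992 + 0.0027 × 20.994 + 0.0925 × 21.991
= 18.0888 + 0.0567 + 2.0342 = 20.1797 Da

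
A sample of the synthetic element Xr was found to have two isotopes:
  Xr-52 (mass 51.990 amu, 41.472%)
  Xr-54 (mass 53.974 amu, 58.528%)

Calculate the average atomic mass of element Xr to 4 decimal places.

The abundance-weighted mean is 0.41472 × 51.990 + 0.58528 × 53.974
= 21.56129 + 31.58990 = 53.15119 amu

53.1512 amu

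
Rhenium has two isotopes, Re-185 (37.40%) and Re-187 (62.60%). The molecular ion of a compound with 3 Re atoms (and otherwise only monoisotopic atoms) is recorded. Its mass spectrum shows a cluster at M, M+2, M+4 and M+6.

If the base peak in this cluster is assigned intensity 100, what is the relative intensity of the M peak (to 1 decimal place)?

11.9

(0.3740 + 0.6260)^3 gives M 0.0523, M+2 0.2627, M+4 0.4397, M+6 0.2453; the largest is M+4.
P(M+4) = C(3,2) × 0.3740^1 × 0.6260^2 = 3 × 0.3740 × 0.391876 = 0.439685 (base)
P(M) = C(3,0) × 0.3740^3 × 0.6260^0 = 1 × 0.05231362 × 1.0000 = 0.052314
Relative intensity = 0.052314 / 0.439685 × 100 = 11.9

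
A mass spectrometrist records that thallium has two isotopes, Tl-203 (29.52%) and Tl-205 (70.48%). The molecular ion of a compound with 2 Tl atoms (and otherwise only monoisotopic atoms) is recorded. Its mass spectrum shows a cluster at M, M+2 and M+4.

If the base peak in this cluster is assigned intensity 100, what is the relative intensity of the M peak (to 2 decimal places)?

Term probabilities: M 0.0871, M+2 0.4161, M+4 0.4967. Base peak = M+4.
P(M+4) = C(2,2) × 0.2952^0 × 0.7048^2 = 1 × 1.0000 × 0.49674304 = 0.496743 (base)
P(M) = C(2,0) × 0.2952^2 × 0.7048^0 = 1 × 0.08714304 × 1.0000 = 0.087143
Relative intensity = 0.087143 / 0.496743 × 100 = 17.54

17.54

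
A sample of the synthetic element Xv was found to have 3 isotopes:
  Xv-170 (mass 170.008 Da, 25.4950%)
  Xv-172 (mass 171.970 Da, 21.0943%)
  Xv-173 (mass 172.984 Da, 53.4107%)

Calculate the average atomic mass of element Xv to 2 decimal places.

The abundance-weighted mean is 0.254950 × 170.008 + 0.210943 × 171.970 + 0.534107 × 172.984
= 43.3435 + 36.2759 + 92.3920 = 172.0114 Da

172.01 Da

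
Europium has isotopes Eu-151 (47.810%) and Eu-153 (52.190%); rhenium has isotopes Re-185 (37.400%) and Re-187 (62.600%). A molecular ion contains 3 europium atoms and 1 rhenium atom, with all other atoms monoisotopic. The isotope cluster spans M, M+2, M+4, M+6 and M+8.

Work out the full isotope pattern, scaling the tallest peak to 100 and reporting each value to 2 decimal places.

11.04 : 54.64 : 100.00 : 80.43 : 24.04

Europium pattern (n=3): 0.10928391 : 0.3578871 : 0.39067407 : 0.14215492
Rhenium pattern (n=1): 0.3740 : 0.6260
Convolve the two distributions (both contribute in 2-u steps):
  M: 0.10928391×0.3740 = 0.040872
  M+2: 0.10928391×0.6260 + 0.3578871×0.3740 = 0.202262
  M+4: 0.3578871×0.6260 + 0.39067407×0.3740 = 0.370149
  M+6: 0.39067407×0.6260 + 0.14215492×0.3740 = 0.297728
  M+8: 0.14215492×0.6260 = 0.088989
Scale to base peak (0.370149) = 100: 11.04 : 54.64 : 100.00 : 80.43 : 24.04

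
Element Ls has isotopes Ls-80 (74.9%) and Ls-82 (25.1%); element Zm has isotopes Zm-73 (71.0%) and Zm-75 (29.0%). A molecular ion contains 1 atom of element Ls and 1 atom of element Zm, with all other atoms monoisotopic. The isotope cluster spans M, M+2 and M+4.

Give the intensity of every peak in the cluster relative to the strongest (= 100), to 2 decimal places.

Element Ls pattern (n=1): 0.7490 : 0.2510
Element Zm pattern (n=1): 0.7100 : 0.2900
Convolve the two distributions (both contribute in 2-u steps):
  M: 0.7490×0.7100 = 0.531790
  M+2: 0.7490×0.2900 + 0.2510×0.7100 = 0.395420
  M+4: 0.2510×0.2900 = 0.072790
Scale to base peak (0.531790) = 100: 100.00 : 74.36 : 13.69

100.00 : 74.36 : 13.69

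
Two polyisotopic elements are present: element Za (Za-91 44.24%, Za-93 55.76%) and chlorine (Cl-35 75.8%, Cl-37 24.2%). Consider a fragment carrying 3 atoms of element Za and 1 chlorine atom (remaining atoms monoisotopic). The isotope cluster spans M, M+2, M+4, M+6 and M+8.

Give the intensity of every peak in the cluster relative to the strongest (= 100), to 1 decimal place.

Element Za pattern (n=3): 0.08658554 : 0.32739667 : 0.41265005 : 0.17336774
Chlorine pattern (n=1): 0.7580 : 0.2420
Convolve the two distributions (both contribute in 2-u steps):
  M: 0.08658554×0.7580 = 0.065632
  M+2: 0.08658554×0.2420 + 0.32739667×0.7580 = 0.269120
  M+4: 0.32739667×0.2420 + 0.41265005×0.7580 = 0.392019
  M+6: 0.41265005×0.2420 + 0.17336774×0.7580 = 0.231274
  M+8: 0.17336774×0.2420 = 0.041955
Scale to base peak (0.392019) = 100: 16.7 : 68.6 : 100.0 : 59.0 : 10.7

16.7 : 68.6 : 100.0 : 59.0 : 10.7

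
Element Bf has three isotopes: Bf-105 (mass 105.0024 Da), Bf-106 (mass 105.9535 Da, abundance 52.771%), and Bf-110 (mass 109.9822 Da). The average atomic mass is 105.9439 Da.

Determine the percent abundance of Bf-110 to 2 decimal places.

The remaining 47.229% is split between Bf-105 (fraction x) and Bf-110 (fraction 0.47229 − x).
Substituting: 105.0024x + 109.9822(0.47229 − x) = 50.031178515
(105.0024 − 109.9822)x = -1.912314723  ⇒  x = 0.38401, y = 0.08828
Bf-105: 38.40%, Bf-110: 8.83%.

8.83%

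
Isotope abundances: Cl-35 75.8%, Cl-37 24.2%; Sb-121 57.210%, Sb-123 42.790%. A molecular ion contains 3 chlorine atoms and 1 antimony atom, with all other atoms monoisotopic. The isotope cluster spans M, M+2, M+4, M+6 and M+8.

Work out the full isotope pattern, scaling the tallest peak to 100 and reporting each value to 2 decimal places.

58.63 : 100.00 : 59.92 : 15.32 : 1.43

Chlorine pattern (n=3): 0.43551951 : 0.41713346 : 0.13317454 : 0.01417249
Antimony pattern (n=1): 0.5721 : 0.4279
Convolve the two distributions (both contribute in 2-u steps):
  M: 0.43551951×0.5721 = 0.249161
  M+2: 0.43551951×0.4279 + 0.41713346×0.5721 = 0.425001
  M+4: 0.41713346×0.4279 + 0.13317454×0.5721 = 0.254681
  M+6: 0.13317454×0.4279 + 0.01417249×0.5721 = 0.065093
  M+8: 0.01417249×0.4279 = 0.006064
Scale to base peak (0.425001) = 100: 58.63 : 100.00 : 59.92 : 15.32 : 1.43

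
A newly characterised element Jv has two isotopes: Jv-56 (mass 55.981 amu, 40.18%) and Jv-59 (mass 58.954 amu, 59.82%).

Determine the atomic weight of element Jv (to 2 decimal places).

57.76 amu

Average mass = Σ (abundance × isotope mass) = 0.4018 × 55.981 + 0.5982 × 58.954
= 22.4932 + 35.2663 = 57.7595 amu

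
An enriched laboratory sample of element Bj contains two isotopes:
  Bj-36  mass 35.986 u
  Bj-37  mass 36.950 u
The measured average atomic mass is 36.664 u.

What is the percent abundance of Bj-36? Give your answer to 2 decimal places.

29.67%

Writing the weighted mean with unknown fraction x of Bj-36:
35.986·x + 36.950·(1 − x) = 36.664
(35.986 − 36.950)·x = 36.664 − 36.950
x = -0.286 / -0.964 = 0.29668 → 29.67% Bj-36, 70.33% Bj-37.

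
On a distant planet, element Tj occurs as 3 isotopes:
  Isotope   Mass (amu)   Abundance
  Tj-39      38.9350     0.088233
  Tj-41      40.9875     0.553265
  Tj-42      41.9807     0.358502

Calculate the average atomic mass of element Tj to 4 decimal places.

Average mass = Σ (abundance × isotope mass) = 0.088233 × 38.9350 + 0.553265 × 40.9875 + 0.358502 × 41.9807
= 3.43535 + 22.67695 + 15.05016 = 41.16246 amu

41.1625 amu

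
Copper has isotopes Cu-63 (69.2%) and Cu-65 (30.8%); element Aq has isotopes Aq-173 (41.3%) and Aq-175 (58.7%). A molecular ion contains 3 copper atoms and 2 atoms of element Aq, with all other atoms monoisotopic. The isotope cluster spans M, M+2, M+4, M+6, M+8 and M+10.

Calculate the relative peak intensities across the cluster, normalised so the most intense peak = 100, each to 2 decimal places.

15.60 : 65.18 : 100.00 : 69.81 : 22.64 : 2.78

Copper pattern (n=3): 0.33137389 : 0.44247034 : 0.19693766 : 0.02921811
Element Aq pattern (n=2): 0.170569 : 0.484862 : 0.344569
Convolve the two distributions (both contribute in 2-u steps):
  M: 0.33137389×0.170569 = 0.056522
  M+2: 0.33137389×0.484862 + 0.44247034×0.170569 = 0.236142
  M+4: 0.33137389×0.344569 + 0.44247034×0.484862 + 0.19693766×0.170569 = 0.362310
  M+6: 0.44247034×0.344569 + 0.19693766×0.484862 + 0.02921811×0.170569 = 0.252933
  M+8: 0.19693766×0.344569 + 0.02921811×0.484862 = 0.082025
  M+10: 0.02921811×0.344569 = 0.010068
Scale to base peak (0.362310) = 100: 15.60 : 65.18 : 100.00 : 69.81 : 22.64 : 2.78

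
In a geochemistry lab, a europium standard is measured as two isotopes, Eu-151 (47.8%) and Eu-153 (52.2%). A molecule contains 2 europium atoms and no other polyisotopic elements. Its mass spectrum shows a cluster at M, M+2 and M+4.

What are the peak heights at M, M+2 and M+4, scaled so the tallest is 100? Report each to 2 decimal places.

45.79 : 100.00 : 54.60

The 2 Eu atoms are independent, so intensities follow the terms of (0.478 + 0.522)^2.
P(M) = 0.478^2 = 0.228484
P(M+2) = 2 × 0.478^1 × 0.522^1 = 0.499032
P(M+4) = 0.522^2 = 0.272484
The M+2 peak is largest (0.499032); scaling to 100 gives 45.79 : 100.00 : 54.60.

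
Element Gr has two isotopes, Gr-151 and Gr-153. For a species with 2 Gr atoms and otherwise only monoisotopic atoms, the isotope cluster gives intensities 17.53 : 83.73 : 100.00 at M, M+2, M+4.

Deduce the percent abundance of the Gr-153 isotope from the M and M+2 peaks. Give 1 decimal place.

Let p = fractional abundance of Gr-151. I(M+2)/I(M) = [C(2,1)·p^1·(1−p)] / p^2 = 2·(1−p)/p = 83.73/17.53 = 4.7764
(1−p)/p = 4.7764/2 = 2.3882  ⇒  p = 1/(1 + 2.3882) = 0.2951
Gr-151: 29.5%, Gr-153: 70.5%.

70.5%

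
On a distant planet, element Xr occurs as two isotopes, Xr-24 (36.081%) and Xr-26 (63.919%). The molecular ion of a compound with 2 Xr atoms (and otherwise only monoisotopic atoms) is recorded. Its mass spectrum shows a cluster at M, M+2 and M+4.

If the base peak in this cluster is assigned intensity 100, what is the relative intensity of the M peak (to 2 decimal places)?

(0.36081 + 0.63919)^2 gives M 0.1302, M+2 0.4613, M+4 0.4086; the largest is M+2.
P(M+2) = C(2,1) × 0.36081^1 × 0.63919^1 = 2 × 0.36081 × 0.63919 = 0.461252 (base)
P(M) = C(2,0) × 0.36081^2 × 0.63919^0 = 1 × 0.13018386 × 1.0000 = 0.130184
Relative intensity = 0.130184 / 0.461252 × 100 = 28.22

28.22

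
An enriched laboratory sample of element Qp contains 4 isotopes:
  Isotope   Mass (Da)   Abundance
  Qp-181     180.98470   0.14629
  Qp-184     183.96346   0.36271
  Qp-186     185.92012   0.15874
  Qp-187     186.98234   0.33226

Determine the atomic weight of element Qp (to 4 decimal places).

Ar = Σ fᵢ·mᵢ = 0.14629 × 180.98470 + 0.36271 × 183.96346 + 0.15874 × 185.92012 + 0.33226 × 186.98234
= 26.476252 + 66.725387 + 29.512960 + 62.126752 = 184.841351 Da

184.8414 Da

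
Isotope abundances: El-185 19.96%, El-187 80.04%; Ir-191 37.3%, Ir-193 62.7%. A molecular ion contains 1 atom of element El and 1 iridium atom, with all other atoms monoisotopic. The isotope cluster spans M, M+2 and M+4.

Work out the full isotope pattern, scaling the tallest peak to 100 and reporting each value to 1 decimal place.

14.8 : 84.4 : 100.0

Element El pattern (n=1): 0.1996 : 0.8004
Iridium pattern (n=1): 0.3730 : 0.6270
Convolve the two distributions (both contribute in 2-u steps):
  M: 0.1996×0.3730 = 0.074451
  M+2: 0.1996×0.6270 + 0.8004×0.3730 = 0.423698
  M+4: 0.8004×0.6270 = 0.501851
Scale to base peak (0.501851) = 100: 14.8 : 84.4 : 100.0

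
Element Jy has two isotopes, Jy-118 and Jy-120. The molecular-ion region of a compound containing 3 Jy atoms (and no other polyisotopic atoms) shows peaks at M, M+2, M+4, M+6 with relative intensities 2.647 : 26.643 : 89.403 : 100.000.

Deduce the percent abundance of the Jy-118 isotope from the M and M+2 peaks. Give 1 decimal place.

23.0%

Let p = fractional abundance of Jy-118. I(M+2)/I(M) = [C(3,1)·p^2·(1−p)] / p^3 = 3·(1−p)/p = 26.643/2.647 = 10.0654
(1−p)/p = 10.0654/3 = 3.3551  ⇒  p = 1/(1 + 3.3551) = 0.2296
Jy-118: 23.0%, Jy-120: 77.0%.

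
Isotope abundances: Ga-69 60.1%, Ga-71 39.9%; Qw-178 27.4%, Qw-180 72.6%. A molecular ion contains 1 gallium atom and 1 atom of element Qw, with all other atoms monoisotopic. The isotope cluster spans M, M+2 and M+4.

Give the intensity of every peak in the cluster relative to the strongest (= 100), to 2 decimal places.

Gallium pattern (n=1): 0.6010 : 0.3990
Element Qw pattern (n=1): 0.2740 : 0.7260
Convolve the two distributions (both contribute in 2-u steps):
  M: 0.6010×0.2740 = 0.164674
  M+2: 0.6010×0.7260 + 0.3990×0.2740 = 0.545652
  M+4: 0.3990×0.7260 = 0.289674
Scale to base peak (0.545652) = 100: 30.18 : 100.00 : 53.09

30.18 : 100.00 : 53.09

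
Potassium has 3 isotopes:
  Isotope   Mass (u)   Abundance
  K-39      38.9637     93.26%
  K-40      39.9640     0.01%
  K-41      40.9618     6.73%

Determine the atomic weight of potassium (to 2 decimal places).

Weight each isotope mass by its fractional abundance: 0.9326 × 38.9637 + 0.0001 × 39.9640 + 0.0673 × 40.9618
= 36.33755 + 0.00400 + 2.75673 = 39.09828 u

39.10 u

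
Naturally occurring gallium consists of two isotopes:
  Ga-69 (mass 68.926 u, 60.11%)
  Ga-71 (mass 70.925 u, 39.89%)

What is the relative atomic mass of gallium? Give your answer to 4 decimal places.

Average mass = Σ (abundance × isotope mass) = 0.6011 × 68.926 + 0.3989 × 70.925
= 41.43142 + 28.29198 = 69.72340 u

69.7234 u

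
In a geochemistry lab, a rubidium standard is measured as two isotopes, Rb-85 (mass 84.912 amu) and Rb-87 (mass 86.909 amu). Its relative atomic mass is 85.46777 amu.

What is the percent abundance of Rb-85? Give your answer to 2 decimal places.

72.17%

Let x be the fractional abundance of Rb-85; then Rb-87 has abundance 1 − x.
84.912·x + 86.909·(1 − x) = 85.46777
(84.912 − 86.909)·x = 85.46777 − 86.909
x = -1.44123 / -1.997 = 0.72170 → 72.17% Rb-85, 27.83% Rb-87.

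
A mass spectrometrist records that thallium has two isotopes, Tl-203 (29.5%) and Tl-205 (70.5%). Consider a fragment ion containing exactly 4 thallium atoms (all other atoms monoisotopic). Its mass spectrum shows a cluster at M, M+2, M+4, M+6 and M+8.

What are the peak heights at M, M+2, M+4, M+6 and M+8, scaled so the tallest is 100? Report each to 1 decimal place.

Each Tl atom is independently Tl-203 (p = 0.295) or Tl-205 (q = 0.705); the cluster is the binomial expansion (p + q)^4.
P(M) = 0.295^4 = 0.007573
P(M+2) = 4 × 0.295^3 × 0.705^1 = 0.072396
P(M+4) = 6 × 0.295^2 × 0.705^2 = 0.259522
P(M+6) = 4 × 0.295^1 × 0.705^3 = 0.413475
P(M+8) = 0.705^4 = 0.247034
The M+6 peak is largest (0.413475); scaling to 100 gives 1.8 : 17.5 : 62.8 : 100.0 : 59.7.

1.8 : 17.5 : 62.8 : 100.0 : 59.7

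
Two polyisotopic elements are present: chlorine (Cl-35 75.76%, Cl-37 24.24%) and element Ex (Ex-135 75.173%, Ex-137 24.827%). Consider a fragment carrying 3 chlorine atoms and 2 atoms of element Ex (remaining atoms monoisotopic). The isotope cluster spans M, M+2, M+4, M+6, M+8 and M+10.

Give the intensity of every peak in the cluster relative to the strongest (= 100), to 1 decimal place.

Chlorine pattern (n=3): 0.4348304 : 0.41738208 : 0.13354464 : 0.01424288
Element Ex pattern (n=2): 0.56509799 : 0.37326401 : 0.06163799
Convolve the two distributions (both contribute in 2-u steps):
  M: 0.4348304×0.56509799 = 0.245722
  M+2: 0.4348304×0.37326401 + 0.41738208×0.56509799 = 0.398168
  M+4: 0.4348304×0.06163799 + 0.41738208×0.37326401 + 0.13354464×0.56509799 = 0.258062
  M+6: 0.41738208×0.06163799 + 0.13354464×0.37326401 + 0.01424288×0.56509799 = 0.083623
  M+8: 0.13354464×0.06163799 + 0.01424288×0.37326401 = 0.013548
  M+10: 0.01424288×0.06163799 = 0.000878
Scale to base peak (0.398168) = 100: 61.7 : 100.0 : 64.8 : 21.0 : 3.4 : 0.2

61.7 : 100.0 : 64.8 : 21.0 : 3.4 : 0.2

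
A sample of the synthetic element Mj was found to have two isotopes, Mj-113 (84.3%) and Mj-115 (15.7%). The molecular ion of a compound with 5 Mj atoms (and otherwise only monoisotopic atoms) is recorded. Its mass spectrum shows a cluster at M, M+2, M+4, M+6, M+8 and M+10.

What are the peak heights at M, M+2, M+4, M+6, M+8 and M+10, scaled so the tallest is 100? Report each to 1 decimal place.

100.0 : 93.1 : 34.7 : 6.5 : 0.6 : 0.0

The 5 Mj atoms are independent, so intensities follow the terms of (0.843 + 0.157)^5.
P(M) = 0.843^5 = 0.425734
P(M+2) = 5 × 0.843^4 × 0.157^1 = 0.396442
P(M+4) = 10 × 0.843^3 × 0.157^2 = 0.147667
P(M+6) = 10 × 0.843^2 × 0.157^3 = 0.027501
P(M+8) = 5 × 0.843^1 × 0.157^4 = 0.002561
P(M+10) = 0.157^5 = 0.000095
The M peak is largest (0.425734); scaling to 100 gives 100.0 : 93.1 : 34.7 : 6.5 : 0.6 : 0.0.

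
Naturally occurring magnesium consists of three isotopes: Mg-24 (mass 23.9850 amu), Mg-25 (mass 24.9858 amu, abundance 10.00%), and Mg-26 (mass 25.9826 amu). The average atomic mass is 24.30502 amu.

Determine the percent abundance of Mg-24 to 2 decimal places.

78.99%

Let x and y be the fractions of Mg-24 and Mg-26. Then x + y = 1 − 0.1000 = 0.9000 and 23.9850x + 25.9826y = 24.30502 − 0.1000×24.9858 = 21.80644.
Substituting: 23.9850x + 25.9826(0.9000 − x) = 21.80644
(23.9850 − 25.9826)x = -1.5779  ⇒  x = 0.78990, y = 0.11010
Mg-24: 78.99%, Mg-26: 11.01%.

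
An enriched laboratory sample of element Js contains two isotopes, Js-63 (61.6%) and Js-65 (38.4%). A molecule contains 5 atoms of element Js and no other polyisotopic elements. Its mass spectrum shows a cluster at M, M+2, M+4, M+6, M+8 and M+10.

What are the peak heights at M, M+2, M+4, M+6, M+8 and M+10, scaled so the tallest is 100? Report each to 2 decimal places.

25.73 : 80.21 : 100.00 : 62.34 : 19.43 : 2.42

The 5 Js atoms are independent, so intensities follow the terms of (0.616 + 0.384)^5.
P(M) = 0.616^5 = 0.088696
P(M+2) = 5 × 0.616^4 × 0.384^1 = 0.276455
P(M+4) = 10 × 0.616^3 × 0.384^2 = 0.344671
P(M+6) = 10 × 0.616^2 × 0.384^3 = 0.214860
P(M+8) = 5 × 0.616^1 × 0.384^4 = 0.066969
P(M+10) = 0.384^5 = 0.008349
The M+4 peak is largest (0.344671); scaling to 100 gives 25.73 : 80.21 : 100.00 : 62.34 : 19.43 : 2.42.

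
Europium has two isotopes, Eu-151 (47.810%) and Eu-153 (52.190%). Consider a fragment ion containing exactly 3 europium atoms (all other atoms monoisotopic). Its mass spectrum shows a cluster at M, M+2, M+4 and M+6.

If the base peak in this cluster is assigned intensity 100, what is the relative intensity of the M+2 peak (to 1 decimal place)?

Term probabilities: M 0.1093, M+2 0.3579, M+4 0.3907, M+6 0.1422. Base peak = M+4.
P(M+4) = C(3,2) × 0.47810^1 × 0.52190^2 = 3 × 0.4781 × 0.27237961 = 0.390674 (base)
P(M+2) = C(3,1) × 0.47810^2 × 0.52190^1 = 3 × 0.22857961 × 0.5219 = 0.357887
Relative intensity = 0.357887 / 0.390674 × 100 = 91.6

91.6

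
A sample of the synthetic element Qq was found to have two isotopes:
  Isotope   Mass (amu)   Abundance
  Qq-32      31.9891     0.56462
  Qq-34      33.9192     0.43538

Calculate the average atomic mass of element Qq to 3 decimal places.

32.829 amu

The abundance-weighted mean is 0.56462 × 31.9891 + 0.43538 × 33.9192
= 18.06169 + 14.76774 = 32.82943 amu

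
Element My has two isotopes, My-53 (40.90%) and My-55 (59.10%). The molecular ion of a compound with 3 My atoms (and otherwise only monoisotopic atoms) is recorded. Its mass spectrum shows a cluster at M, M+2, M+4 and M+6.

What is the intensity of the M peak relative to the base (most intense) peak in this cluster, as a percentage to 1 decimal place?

16.0%

Binomial terms of (0.4090 + 0.5910)^3: M 0.0684, M+2 0.2966, M+4 0.4286, M+6 0.2064 → M+4 is the base peak.
P(M+4) = C(3,2) × 0.4090^1 × 0.5910^2 = 3 × 0.4090 × 0.349281 = 0.428568 (base)
P(M) = C(3,0) × 0.4090^3 × 0.5910^0 = 1 × 0.06841793 × 1.0000 = 0.068418
Relative intensity = 0.068418 / 0.428568 × 100 = 16.0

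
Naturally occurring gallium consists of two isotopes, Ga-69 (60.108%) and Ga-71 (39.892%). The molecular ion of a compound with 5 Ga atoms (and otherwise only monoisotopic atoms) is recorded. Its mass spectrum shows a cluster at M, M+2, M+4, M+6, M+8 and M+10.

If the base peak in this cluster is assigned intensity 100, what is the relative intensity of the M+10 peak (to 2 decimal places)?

Binomial terms of (0.60108 + 0.39892)^5: M 0.0785, M+2 0.2604, M+4 0.3456, M+6 0.2294, M+8 0.0761, M+10 0.0101 → M+4 is the base peak.
P(M+4) = C(5,2) × 0.60108^3 × 0.39892^2 = 10 × 0.2171685 × 0.15913717 = 0.345596 (base)
P(M+10) = C(5,5) × 0.60108^0 × 0.39892^5 = 1 × 1.0000 × 0.0101025 = 0.010103
Relative intensity = 0.010103 / 0.345596 × 100 = 2.92

2.92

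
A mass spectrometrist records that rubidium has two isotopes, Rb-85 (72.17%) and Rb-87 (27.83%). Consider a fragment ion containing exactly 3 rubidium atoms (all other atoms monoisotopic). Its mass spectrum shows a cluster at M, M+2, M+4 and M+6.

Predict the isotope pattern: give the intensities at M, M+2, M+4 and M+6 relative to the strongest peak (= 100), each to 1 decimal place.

86.4 : 100.0 : 38.6 : 5.0

Each Rb atom is independently Rb-85 (p = 0.7217) or Rb-87 (q = 0.2783); the cluster is the binomial expansion (p + q)^3.
P(M) = 0.7217^3 = 0.375898
P(M+2) = 3 × 0.7217^2 × 0.2783^1 = 0.434858
P(M+4) = 3 × 0.7217^1 × 0.2783^2 = 0.167689
P(M+6) = 0.2783^3 = 0.021555
The M+2 peak is largest (0.434858); scaling to 100 gives 86.4 : 100.0 : 38.6 : 5.0.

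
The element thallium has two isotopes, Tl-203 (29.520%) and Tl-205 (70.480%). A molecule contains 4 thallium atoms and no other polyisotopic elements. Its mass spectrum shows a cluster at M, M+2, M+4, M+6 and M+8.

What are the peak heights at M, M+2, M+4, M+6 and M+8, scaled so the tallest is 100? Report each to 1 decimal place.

Expanding (0.29520 + 0.70480)^4:
P(M) = 0.29520^4 = 0.007594
P(M+2) = 4 × 0.29520^3 × 0.70480^1 = 0.072523
P(M+4) = 6 × 0.29520^2 × 0.70480^2 = 0.259726
P(M+6) = 4 × 0.29520^1 × 0.70480^3 = 0.413403
P(M+8) = 0.70480^4 = 0.246754
The M+6 peak is largest (0.413403); scaling to 100 gives 1.8 : 17.5 : 62.8 : 100.0 : 59.7.

1.8 : 17.5 : 62.8 : 100.0 : 59.7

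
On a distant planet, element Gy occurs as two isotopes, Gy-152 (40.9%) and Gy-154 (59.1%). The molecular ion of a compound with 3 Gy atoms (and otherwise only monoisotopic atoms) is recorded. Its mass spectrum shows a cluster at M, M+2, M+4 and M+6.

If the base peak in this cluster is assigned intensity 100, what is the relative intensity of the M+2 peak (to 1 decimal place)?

69.2

Term probabilities: M 0.0684, M+2 0.2966, M+4 0.4286, M+6 0.2064. Base peak = M+4.
P(M+4) = C(3,2) × 0.409^1 × 0.591^2 = 3 × 0.4090 × 0.349281 = 0.428568 (base)
P(M+2) = C(3,1) × 0.409^2 × 0.591^1 = 3 × 0.167281 × 0.5910 = 0.296589
Relative intensity = 0.296589 / 0.428568 × 100 = 69.2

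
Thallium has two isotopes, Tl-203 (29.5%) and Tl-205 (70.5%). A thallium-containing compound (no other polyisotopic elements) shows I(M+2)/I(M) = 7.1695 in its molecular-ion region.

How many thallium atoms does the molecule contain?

3

For n independent Tl atoms, I(M+2)/I(M) = n · (abundance Tl-205) / (abundance Tl-203) = n · 0.705/0.295.
n = 7.1695 × 0.295/0.705 = 3.00 ≈ 3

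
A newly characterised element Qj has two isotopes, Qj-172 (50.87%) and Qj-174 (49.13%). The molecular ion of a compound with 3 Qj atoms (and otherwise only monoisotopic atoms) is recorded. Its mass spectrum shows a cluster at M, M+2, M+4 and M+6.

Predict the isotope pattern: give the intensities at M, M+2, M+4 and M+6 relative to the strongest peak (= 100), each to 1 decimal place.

Expanding (0.5087 + 0.4913)^3:
P(M) = 0.5087^3 = 0.131639
P(M+2) = 3 × 0.5087^2 × 0.4913^1 = 0.381409
P(M+4) = 3 × 0.5087^1 × 0.4913^2 = 0.368363
P(M+6) = 0.4913^3 = 0.118588
The M+2 peak is largest (0.381409); scaling to 100 gives 34.5 : 100.0 : 96.6 : 31.1.

34.5 : 100.0 : 96.6 : 31.1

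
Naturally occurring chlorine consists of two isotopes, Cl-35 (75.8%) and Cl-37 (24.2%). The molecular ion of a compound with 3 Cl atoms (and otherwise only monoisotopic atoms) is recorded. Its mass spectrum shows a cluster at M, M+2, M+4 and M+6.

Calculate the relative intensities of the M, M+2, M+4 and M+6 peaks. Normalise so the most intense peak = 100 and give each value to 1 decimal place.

The 3 Cl atoms are independent, so intensities follow the terms of (0.758 + 0.242)^3.
P(M) = 0.758^3 = 0.435520
P(M+2) = 3 × 0.758^2 × 0.242^1 = 0.417133
P(M+4) = 3 × 0.758^1 × 0.242^2 = 0.133175
P(M+6) = 0.242^3 = 0.014172
The M peak is largest (0.435520); scaling to 100 gives 100.0 : 95.8 : 30.6 : 3.3.

100.0 : 95.8 : 30.6 : 3.3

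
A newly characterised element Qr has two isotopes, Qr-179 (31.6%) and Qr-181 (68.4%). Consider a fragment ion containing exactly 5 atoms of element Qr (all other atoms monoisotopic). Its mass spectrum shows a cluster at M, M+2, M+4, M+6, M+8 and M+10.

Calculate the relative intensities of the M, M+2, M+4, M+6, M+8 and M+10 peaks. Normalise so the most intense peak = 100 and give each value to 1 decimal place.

0.9 : 9.9 : 42.7 : 92.4 : 100.0 : 43.3

Each Qr atom is independently Qr-179 (p = 0.316) or Qr-181 (q = 0.684); the cluster is the binomial expansion (p + q)^5.
P(M) = 0.316^5 = 0.003151
P(M+2) = 5 × 0.316^4 × 0.684^1 = 0.034102
P(M+4) = 10 × 0.316^3 × 0.684^2 = 0.147630
P(M+6) = 10 × 0.316^2 × 0.684^3 = 0.319553
P(M+8) = 5 × 0.316^1 × 0.684^4 = 0.345845
P(M+10) = 0.684^5 = 0.149720
The M+8 peak is largest (0.345845); scaling to 100 gives 0.9 : 9.9 : 42.7 : 92.4 : 100.0 : 43.3.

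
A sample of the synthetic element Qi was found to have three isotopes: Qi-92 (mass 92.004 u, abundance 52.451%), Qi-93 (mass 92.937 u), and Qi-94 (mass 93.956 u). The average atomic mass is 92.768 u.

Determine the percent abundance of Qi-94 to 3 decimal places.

Let x and y be the fractions of Qi-93 and Qi-94. Then x + y = 1 − 0.52451 = 0.47549 and 92.937x + 93.956y = 92.768 − 0.52451×92.004 = 44.51098196.
Substituting: 92.937x + 93.956(0.47549 − x) = 44.51098196
(92.937 − 93.956)x = -0.16415648  ⇒  x = 0.16110, y = 0.31439
Qi-93: 16.110%, Qi-94: 31.439%.

31.439%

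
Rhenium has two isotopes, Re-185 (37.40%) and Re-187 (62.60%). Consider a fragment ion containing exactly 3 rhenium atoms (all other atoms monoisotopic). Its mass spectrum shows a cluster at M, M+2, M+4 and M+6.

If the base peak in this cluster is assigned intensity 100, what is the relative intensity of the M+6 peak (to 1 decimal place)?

Binomial terms of (0.3740 + 0.6260)^3: M 0.0523, M+2 0.2627, M+4 0.4397, M+6 0.2453 → M+4 is the base peak.
P(M+4) = C(3,2) × 0.3740^1 × 0.6260^2 = 3 × 0.3740 × 0.391876 = 0.439685 (base)
P(M+6) = C(3,3) × 0.3740^0 × 0.6260^3 = 1 × 1.0000 × 0.24531438 = 0.245314
Relative intensity = 0.245314 / 0.439685 × 100 = 55.8

55.8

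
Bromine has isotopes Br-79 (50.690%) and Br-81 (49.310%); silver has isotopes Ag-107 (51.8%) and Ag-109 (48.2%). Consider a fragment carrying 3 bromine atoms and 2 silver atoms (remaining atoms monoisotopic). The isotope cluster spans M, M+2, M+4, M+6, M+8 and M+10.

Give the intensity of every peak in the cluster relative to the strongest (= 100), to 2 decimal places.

10.95 : 52.31 : 100.00 : 95.56 : 45.66 : 8.72

Bromine pattern (n=3): 0.13024674 : 0.3801026 : 0.36975457 : 0.11989609
Silver pattern (n=2): 0.268324 : 0.499352 : 0.232324
Convolve the two distributions (both contribute in 2-u steps):
  M: 0.13024674×0.268324 = 0.034948
  M+2: 0.13024674×0.499352 + 0.3801026×0.268324 = 0.167030
  M+4: 0.13024674×0.232324 + 0.3801026×0.499352 + 0.36975457×0.268324 = 0.319278
  M+6: 0.3801026×0.232324 + 0.36975457×0.499352 + 0.11989609×0.268324 = 0.305116
  M+8: 0.36975457×0.232324 + 0.11989609×0.499352 = 0.145773
  M+10: 0.11989609×0.232324 = 0.027855
Scale to base peak (0.319278) = 100: 10.95 : 52.31 : 100.00 : 95.56 : 45.66 : 8.72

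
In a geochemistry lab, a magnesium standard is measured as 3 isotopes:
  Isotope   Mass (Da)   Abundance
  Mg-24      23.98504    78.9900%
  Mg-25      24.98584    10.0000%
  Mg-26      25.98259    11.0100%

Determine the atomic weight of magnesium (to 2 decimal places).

Weight each isotope mass by its fractional abundance: 0.789900 × 23.98504 + 0.100000 × 24.98584 + 0.110100 × 25.98259
= 18.945783 + 2.498584 + 2.860683 = 24.305050 Da

24.31 Da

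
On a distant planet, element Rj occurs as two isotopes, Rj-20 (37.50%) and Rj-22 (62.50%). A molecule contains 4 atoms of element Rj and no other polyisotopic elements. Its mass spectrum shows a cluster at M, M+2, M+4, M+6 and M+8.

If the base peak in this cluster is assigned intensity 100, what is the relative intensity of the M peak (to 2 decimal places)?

(0.3750 + 0.6250)^4 gives M 0.0198, M+2 0.1318, M+4 0.3296, M+6 0.3662, M+8 0.1526; the largest is M+6.
P(M+6) = C(4,3) × 0.3750^1 × 0.6250^3 = 4 × 0.3750 × 0.24414062 = 0.366211 (base)
P(M) = C(4,0) × 0.3750^4 × 0.6250^0 = 1 × 0.01977539 × 1.0000 = 0.019775
Relative intensity = 0.019775 / 0.366211 × 100 = 5.40

5.40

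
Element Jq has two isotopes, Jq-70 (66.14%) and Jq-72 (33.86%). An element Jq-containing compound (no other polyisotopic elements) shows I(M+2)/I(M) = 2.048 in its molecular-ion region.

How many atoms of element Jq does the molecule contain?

4

For n independent Jq atoms, I(M+2)/I(M) = n · (abundance Jq-72) / (abundance Jq-70) = n · 0.3386/0.6614.
n = 2.048 × 0.6614/0.3386 = 4.00 ≈ 4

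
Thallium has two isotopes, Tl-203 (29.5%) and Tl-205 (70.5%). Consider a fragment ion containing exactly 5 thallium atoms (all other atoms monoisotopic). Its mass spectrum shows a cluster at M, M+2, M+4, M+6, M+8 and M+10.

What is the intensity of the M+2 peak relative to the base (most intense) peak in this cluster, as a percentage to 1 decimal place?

7.3%

Term probabilities: M 0.0022, M+2 0.0267, M+4 0.1276, M+6 0.3049, M+8 0.3644, M+10 0.1742. Base peak = M+8.
P(M+8) = C(5,4) × 0.295^1 × 0.705^4 = 5 × 0.2950 × 0.24703385 = 0.364375 (base)
P(M+2) = C(5,1) × 0.295^4 × 0.705^1 = 5 × 0.00757335 × 0.7050 = 0.026696
Relative intensity = 0.026696 / 0.364375 × 100 = 7.3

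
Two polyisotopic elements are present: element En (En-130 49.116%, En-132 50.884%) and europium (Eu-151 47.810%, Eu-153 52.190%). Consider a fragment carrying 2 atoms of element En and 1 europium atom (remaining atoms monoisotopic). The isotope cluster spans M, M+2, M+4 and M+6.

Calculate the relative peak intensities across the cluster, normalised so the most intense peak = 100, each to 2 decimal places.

Element En pattern (n=2): 0.24123815 : 0.49984371 : 0.25891815
Europium pattern (n=1): 0.4781 : 0.5219
Convolve the two distributions (both contribute in 2-u steps):
  M: 0.24123815×0.4781 = 0.115336
  M+2: 0.24123815×0.5219 + 0.49984371×0.4781 = 0.364877
  M+4: 0.49984371×0.5219 + 0.25891815×0.4781 = 0.384657
  M+6: 0.25891815×0.5219 = 0.135129
Scale to base peak (0.384657) = 100: 29.98 : 94.86 : 100.00 : 35.13

29.98 : 94.86 : 100.00 : 35.13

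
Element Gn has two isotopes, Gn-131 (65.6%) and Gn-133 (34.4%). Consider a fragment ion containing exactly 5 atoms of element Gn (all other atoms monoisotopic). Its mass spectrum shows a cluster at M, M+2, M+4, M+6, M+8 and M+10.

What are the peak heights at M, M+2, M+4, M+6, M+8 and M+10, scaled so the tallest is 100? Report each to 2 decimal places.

36.37 : 95.35 : 100.00 : 52.44 : 13.75 : 1.44

The 5 Gn atoms are independent, so intensities follow the terms of (0.656 + 0.344)^5.
P(M) = 0.656^5 = 0.121484
P(M+2) = 5 × 0.656^4 × 0.344^1 = 0.318525
P(M+4) = 10 × 0.656^3 × 0.344^2 = 0.334063
P(M+6) = 10 × 0.656^2 × 0.344^3 = 0.175179
P(M+8) = 5 × 0.656^1 × 0.344^4 = 0.045931
P(M+10) = 0.344^5 = 0.004817
The M+4 peak is largest (0.334063); scaling to 100 gives 36.37 : 95.35 : 100.00 : 52.44 : 13.75 : 1.44.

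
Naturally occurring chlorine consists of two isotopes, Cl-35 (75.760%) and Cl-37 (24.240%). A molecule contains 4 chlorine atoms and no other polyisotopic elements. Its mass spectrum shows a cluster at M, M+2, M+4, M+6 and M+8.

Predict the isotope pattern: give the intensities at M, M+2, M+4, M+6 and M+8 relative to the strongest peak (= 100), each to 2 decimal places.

78.14 : 100.00 : 47.99 : 10.24 : 0.82

The 4 Cl atoms are independent, so intensities follow the terms of (0.75760 + 0.24240)^4.
P(M) = 0.75760^4 = 0.329428
P(M+2) = 4 × 0.75760^3 × 0.24240^1 = 0.421612
P(M+4) = 6 × 0.75760^2 × 0.24240^2 = 0.202347
P(M+6) = 4 × 0.75760^1 × 0.24240^3 = 0.043162
P(M+8) = 0.24240^4 = 0.003452
The M+2 peak is largest (0.421612); scaling to 100 gives 78.14 : 100.00 : 47.99 : 10.24 : 0.82.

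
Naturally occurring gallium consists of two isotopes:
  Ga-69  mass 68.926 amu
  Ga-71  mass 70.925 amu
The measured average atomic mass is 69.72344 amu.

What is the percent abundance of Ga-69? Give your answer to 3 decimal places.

Writing the weighted mean with unknown fraction x of Ga-69:
68.926·x + 70.925·(1 − x) = 69.72344
(68.926 − 70.925)·x = 69.72344 − 70.925
x = -1.20156 / -1.999 = 0.60108 → 60.108% Ga-69, 39.892% Ga-71.

60.108%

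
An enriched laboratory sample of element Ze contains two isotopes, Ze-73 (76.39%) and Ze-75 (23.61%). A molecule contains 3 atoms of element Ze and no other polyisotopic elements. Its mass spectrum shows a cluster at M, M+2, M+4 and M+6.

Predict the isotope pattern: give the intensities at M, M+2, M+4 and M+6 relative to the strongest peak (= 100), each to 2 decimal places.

The 3 Ze atoms are independent, so intensities follow the terms of (0.7639 + 0.2361)^3.
P(M) = 0.7639^3 = 0.445769
P(M+2) = 3 × 0.7639^2 × 0.2361^1 = 0.413324
P(M+4) = 3 × 0.7639^1 × 0.2361^2 = 0.127747
P(M+6) = 0.2361^3 = 0.013161
The M peak is largest (0.445769); scaling to 100 gives 100.00 : 92.72 : 28.66 : 2.95.

100.00 : 92.72 : 28.66 : 2.95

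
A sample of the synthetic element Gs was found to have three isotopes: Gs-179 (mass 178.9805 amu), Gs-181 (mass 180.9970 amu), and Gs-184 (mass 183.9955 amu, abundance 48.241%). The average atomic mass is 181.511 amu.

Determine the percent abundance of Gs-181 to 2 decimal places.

5.52%

The remaining 51.759% is split between Gs-179 (fraction x) and Gs-181 (fraction 0.51759 − x).
Substituting: 178.9805x + 180.9970(0.51759 − x) = 92.749730845
(178.9805 − 180.9970)x = -0.932506385  ⇒  x = 0.46244, y = 0.05515
Gs-179: 46.24%, Gs-181: 5.52%.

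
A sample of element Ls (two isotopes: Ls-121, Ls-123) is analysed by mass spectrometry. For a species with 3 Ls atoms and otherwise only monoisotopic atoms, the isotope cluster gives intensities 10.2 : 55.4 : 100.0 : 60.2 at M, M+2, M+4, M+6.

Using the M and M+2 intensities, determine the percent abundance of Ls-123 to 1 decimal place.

If p is the fraction of Ls that is Ls-121, then I(M+2)/I(M) = [C(3,1)·p^2·(1−p)] / p^3 = 3·(1−p)/p = 55.4/10.2 = 5.4314
(1−p)/p = 5.4314/3 = 1.8105  ⇒  p = 1/(1 + 1.8105) = 0.3558
Ls-121: 35.6%, Ls-123: 64.4%.

64.4%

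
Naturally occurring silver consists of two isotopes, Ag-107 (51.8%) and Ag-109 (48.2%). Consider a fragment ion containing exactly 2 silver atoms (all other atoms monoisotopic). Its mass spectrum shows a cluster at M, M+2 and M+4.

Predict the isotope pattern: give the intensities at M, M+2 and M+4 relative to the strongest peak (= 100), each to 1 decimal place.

53.7 : 100.0 : 46.5

Each Ag atom is independently Ag-107 (p = 0.518) or Ag-109 (q = 0.482); the cluster is the binomial expansion (p + q)^2.
P(M) = 0.518^2 = 0.268324
P(M+2) = 2 × 0.518^1 × 0.482^1 = 0.499352
P(M+4) = 0.482^2 = 0.232324
The M+2 peak is largest (0.499352); scaling to 100 gives 53.7 : 100.0 : 46.5.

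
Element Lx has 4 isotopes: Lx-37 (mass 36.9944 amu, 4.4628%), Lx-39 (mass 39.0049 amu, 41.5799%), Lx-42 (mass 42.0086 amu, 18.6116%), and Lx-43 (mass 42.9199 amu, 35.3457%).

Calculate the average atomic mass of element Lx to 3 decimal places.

Weight each isotope mass by its fractional abundance: 0.044628 × 36.9944 + 0.415799 × 39.0049 + 0.186116 × 42.0086 + 0.353457 × 42.9199
= 1.65099 + 16.21820 + 7.81847 + 15.17034 = 40.85800 amu

40.858 amu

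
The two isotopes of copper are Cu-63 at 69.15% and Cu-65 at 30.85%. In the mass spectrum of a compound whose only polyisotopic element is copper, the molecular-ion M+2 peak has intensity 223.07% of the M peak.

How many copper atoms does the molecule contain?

For n independent Cu atoms, I(M+2)/I(M) = n · (abundance Cu-65) / (abundance Cu-63) = n · 0.3085/0.6915.
n = 2.2307 × 0.6915/0.3085 = 5.00 ≈ 5

5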